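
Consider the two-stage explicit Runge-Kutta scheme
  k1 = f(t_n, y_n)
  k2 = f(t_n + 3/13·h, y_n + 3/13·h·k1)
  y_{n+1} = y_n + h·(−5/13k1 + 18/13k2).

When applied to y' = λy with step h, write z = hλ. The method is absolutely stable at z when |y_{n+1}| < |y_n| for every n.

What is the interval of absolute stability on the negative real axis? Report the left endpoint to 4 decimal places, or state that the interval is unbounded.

With y'=λy (z=hλ):
  k1=λy_n ⇒ h·k1=z·y_n;  k2=λ(1+3/13z)y_n ⇒ h·k2=z(1+3/13z)y_n
  y_{n+1}/y_n = 1 − 5/13z + 18/13z(1+3/13z) = 1 + z + 54/169z²
  so R(z) = 1 + z + 54/169z².

Solve |R(x)|<1 on ℝ⁻.
x=-0.79: |R|=0.4094
R=1: x+54/169x²=0 ⇒ x=−169/54=-3.1296; min R=1−1/(4·54/169)=0.2176>−1
Confirm numerically:
  x=-2.605: |R|=0.56332 <1
  x=-2.357: |R|=0.41811 <1
  x=-1.362: |R|=0.23074 <1
  x=-3.682: |R|=1.64986 >1
  x=-3.304: |R|=1.18409 >1
Interval (-3.1296, 0).

z∈(-3.1296,0).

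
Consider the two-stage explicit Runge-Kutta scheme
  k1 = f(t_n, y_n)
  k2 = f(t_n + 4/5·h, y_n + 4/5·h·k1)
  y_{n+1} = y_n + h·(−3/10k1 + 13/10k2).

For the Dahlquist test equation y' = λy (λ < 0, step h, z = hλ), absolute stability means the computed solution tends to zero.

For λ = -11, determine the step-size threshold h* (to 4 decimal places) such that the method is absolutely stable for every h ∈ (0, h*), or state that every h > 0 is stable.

(-0.9615,0); λ=-11 ⇒ h* = (25/26)/11 = 0.0874.

Set f=λy, z=hλ:
  k1=λy_n ⇒ h·k1=z·y_n;  k2=λ(1+4/5z)y_n ⇒ h·k2=z(1+4/5z)y_n
  y_{n+1}/y_n = 1 − 3/10z + 13/10z(1+4/5z) = 1 + z + 26/25z²
  Hence R(z) = 1 + z + 26/25z².

Solve |R(x)|<1 on ℝ⁻.
x=-1.78: |R|=2.5151
R=1: x+26/25x²=0 ⇒ x=−25/26=-0.9615; min R=1−1/(4·26/25)=0.7596>−1
Confirm numerically:
  x=-0.685: |R|=0.80299 <1
  x=-0.624: |R|=0.78095 <1
  x=-1.401: |R|=1.64031 >1
  x=-1.316: |R|=1.48513 >1
  x=-1.073: |R|=1.12438 >1
Interval (-0.9615, 0).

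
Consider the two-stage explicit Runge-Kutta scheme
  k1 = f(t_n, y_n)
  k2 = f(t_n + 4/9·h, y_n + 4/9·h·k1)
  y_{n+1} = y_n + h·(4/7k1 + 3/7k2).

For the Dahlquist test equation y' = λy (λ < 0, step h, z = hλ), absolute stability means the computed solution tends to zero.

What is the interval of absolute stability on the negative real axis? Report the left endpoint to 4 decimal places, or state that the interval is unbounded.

Test eqn y'=λy, z=hλ:
  k1=λy_n ⇒ h·k1=z·y_n;  k2=λ(1+4/9z)y_n ⇒ h·k2=z(1+4/9z)y_n
  y_{n+1}/y_n = 1 + 4/7z + 3/7z(1+4/9z) = 1 + z + 4/21z²
  ⇒ R(z) = 1 + z + 4/21z².

Find x<0 with |R(x)|<1.
x=-1.5: |R|=0.0714
R=1: x+4/21x²=0 ⇒ x=−21/4=-5.2500; min R=1−1/(4·4/21)=-0.3125>−1
Confirm numerically:
  x=-2.733: |R|=0.31028 <1
  x=-2.701: |R|=0.31140 <1
  x=-2.168: |R|=0.27272 <1
  x=-5.732: |R|=1.52625 >1
  x=-5.642: |R|=1.42127 >1
Interval (-5.2500, 0).

(-5.2500, 0).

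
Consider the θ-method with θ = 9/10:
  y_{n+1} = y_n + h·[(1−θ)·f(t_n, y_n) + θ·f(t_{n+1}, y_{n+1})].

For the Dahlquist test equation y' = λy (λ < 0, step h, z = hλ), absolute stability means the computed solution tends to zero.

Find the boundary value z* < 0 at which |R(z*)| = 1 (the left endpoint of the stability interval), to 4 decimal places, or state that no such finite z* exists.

Test eqn y'=λy, z=hλ:
  y_{n+1} = y_n + z·[1/10·y_n + 9/10·y_{n+1}] ⇒ (1 − 9/10z)y_{n+1} = (1 + 1/10z)y_n
  so R(z) = (1 + 1/10z)/(1 − 9/10z).

Boundary: |R(x)|=1, x<0.
x=-0.76: |R|=0.5487
x=-2: |R|=0.2857
x=-10: |R|=0.0000
x=-100: |R|=0.0989
θ=9/10≥1/2 ⇒ |1+1/10x|<|1−9/10x| ∀x<0 ⇒ interval (−∞,0).

(−∞, 0) — no finite endpoint.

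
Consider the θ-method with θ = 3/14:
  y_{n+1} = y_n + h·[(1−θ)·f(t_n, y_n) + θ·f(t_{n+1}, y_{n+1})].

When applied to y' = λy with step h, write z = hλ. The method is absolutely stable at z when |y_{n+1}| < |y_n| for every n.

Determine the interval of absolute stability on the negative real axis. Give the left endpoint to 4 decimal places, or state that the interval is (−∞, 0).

Test eqn y'=λy, z=hλ:
  y_{n+1} = y_n + z·[11/14·y_n + 3/14·y_{n+1}] ⇒ (1 − 3/14z)y_{n+1} = (1 + 11/14z)y_n
  ⇒ R(z) = (1 + 11/14z)/(1 − 3/14z).

Need |R(x)|<1, x<0.
x=-0.45: |R|=0.5896
R=−1: 1+11/14x = −1+3/14x ⇒ -4/7x=2 ⇒ x=2/(-4/7)=-3.5000
Confirm numerically:
  x=-3.441: |R|=0.98059 <1
  x=-1.879: |R|=0.33961 <1
  x=-1.842: |R|=0.32070 <1
  x=-4.042: |R|=1.16596 >1
  x=-3.720: |R|=1.06995 >1
Stable set (-3.5000, 0).

z∈(-3.5000,0).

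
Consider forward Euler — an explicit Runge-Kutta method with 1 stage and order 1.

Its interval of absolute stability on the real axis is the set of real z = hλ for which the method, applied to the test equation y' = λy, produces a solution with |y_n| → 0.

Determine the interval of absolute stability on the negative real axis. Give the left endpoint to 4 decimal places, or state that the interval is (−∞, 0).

On y'=λy, z=hλ:
  order 1, 1-stage ⇒ R(z)=1+z
  (e.g. R(-1.03)=-0.03000, |R|=0.03000)

Boundary: |R(x)|=1, x<0.
x=-1.03: |R|=0.0300
|R(-2.14)|=1.1400 |R(-1.04)|=0.0400 |R(-0.59)|=0.4100
Bisect:
  x_lo=-2.6050 |R|=1.6050  x_hi=-0.2989 |R|=0.7011
  mid=-1.45198 |R|=0.45198 →hi
  mid=-2.02851 |R|=1.02851 →lo
  mid=-1.74024 |R|=0.74024 →hi
  mid=-1.88438 |R|=0.88438 →hi
  mid=-1.95644 |R|=0.95644 →hi
  mid=-1.99248 |R|=0.99248 →hi
  mid=-2.01049 |R|=1.01049 →lo
  mid=-2.00149 |R|=1.00149 →lo
  mid=-1.99698 |R|=0.99698 →hi
  mid=-1.99923 |R|=0.99923 →hi
  ...
  [-2.00008,-1.99994] ⇒ x*=-2.0000
So |R|<1 on (-2.0000, 0).

(-2.0000, 0).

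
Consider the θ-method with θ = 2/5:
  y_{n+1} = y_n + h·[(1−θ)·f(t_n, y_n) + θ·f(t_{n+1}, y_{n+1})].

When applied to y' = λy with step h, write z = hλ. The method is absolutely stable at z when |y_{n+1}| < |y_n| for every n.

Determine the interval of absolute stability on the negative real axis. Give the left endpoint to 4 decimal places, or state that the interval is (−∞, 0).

(-10.0000, 0).

Set f=λy, z=hλ:
  y_{n+1} = y_n + z·[3/5·y_n + 2/5·y_{n+1}] ⇒ (1 − 2/5z)y_{n+1} = (1 + 3/5z)y_n
  R(z) = (1 + 3/5z)/(1 − 2/5z).

Solve |R(x)|<1 on ℝ⁻.
x=-1.78: |R|=0.0397
R=−1: 1+3/5x = −1+2/5x ⇒ -1/5x=2 ⇒ x=2/(-1/5)=-10.0000
Confirm numerically:
  x=-9.864: |R|=0.99450 <1
  x=-8.938: |R|=0.95358 <1
  x=-8.475: |R|=0.93052 <1
  x=-8.355: |R|=0.92423 <1
  x=-10.542: |R|=1.02078 >1
  x=-10.445: |R|=1.01719 >1
Interval (-10.0000, 0).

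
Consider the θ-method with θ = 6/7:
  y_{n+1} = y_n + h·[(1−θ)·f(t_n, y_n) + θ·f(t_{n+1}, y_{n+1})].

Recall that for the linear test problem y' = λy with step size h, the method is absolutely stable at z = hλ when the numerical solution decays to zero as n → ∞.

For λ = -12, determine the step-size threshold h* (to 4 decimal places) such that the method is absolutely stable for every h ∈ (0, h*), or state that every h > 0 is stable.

With y'=λy (z=hλ):
  y_{n+1} = y_n + z·[1/7·y_n + 6/7·y_{n+1}] ⇒ (1 − 6/7z)y_{n+1} = (1 + 1/7z)y_n
  Hence R(z) = (1 + 1/7z)/(1 − 6/7z).

Need |R(x)|<1, x<0.
x=-1.75: |R|=0.3000
x=-2: |R|=0.2632
x=-10: |R|=0.0448
x=-100: |R|=0.1532
θ=6/7≥1/2 ⇒ |1+1/7x|<|1−6/7x| ∀x<0 ⇒ stable on all of ℝ⁻.

interval (−∞, 0). Any h>0 works for λ=-12.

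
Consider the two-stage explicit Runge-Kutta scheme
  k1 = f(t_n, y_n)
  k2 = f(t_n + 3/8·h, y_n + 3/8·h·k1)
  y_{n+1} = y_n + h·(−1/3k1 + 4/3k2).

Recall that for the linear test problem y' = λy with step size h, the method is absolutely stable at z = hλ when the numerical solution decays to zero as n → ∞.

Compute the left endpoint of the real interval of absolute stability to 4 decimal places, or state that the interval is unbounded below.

z* = -2.0000.

Test eqn y'=λy, z=hλ:
  k1=λy_n ⇒ h·k1=z·y_n;  k2=λ(1+3/8z)y_n ⇒ h·k2=z(1+3/8z)y_n
  y_{n+1}/y_n = 1 − 1/3z + 4/3z(1+3/8z) = 1 + z + 1/2z²
  ⇒ R(z) = 1 + z + 1/2z².

Need |R(x)|<1, x<0.
x=-0.85: |R|=0.5112
R=1: x+1/2x²=0 ⇒ x=−2=-2.0000; min R=1−1/(4·1/2)=0.5000>−1
Confirm numerically:
  x=-1.651: |R|=0.71190 <1
  x=-1.339: |R|=0.55746 <1
  x=-1.142: |R|=0.51008 <1
  x=-0.973: |R|=0.50036 <1
  x=-2.217: |R|=1.24054 >1
  x=-2.182: |R|=1.19856 >1
Interval (-2.0000, 0).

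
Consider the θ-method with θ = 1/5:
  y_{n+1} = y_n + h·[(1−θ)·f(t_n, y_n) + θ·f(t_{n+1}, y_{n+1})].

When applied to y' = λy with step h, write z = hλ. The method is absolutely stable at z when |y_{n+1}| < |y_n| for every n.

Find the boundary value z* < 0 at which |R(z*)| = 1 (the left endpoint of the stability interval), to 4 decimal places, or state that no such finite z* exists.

z* = -3.3333.

On y'=λy, z=hλ:
  y_{n+1} = y_n + z·[4/5·y_n + 1/5·y_{n+1}] ⇒ (1 − 1/5z)y_{n+1} = (1 + 4/5z)y_n
  R(z) = (1 + 4/5z)/(1 − 1/5z).

Boundary: |R(x)|=1, x<0.
x=-0.5: |R|=0.5455
R=−1: 1+4/5x = −1+1/5x ⇒ -3/5x=2 ⇒ x=2/(-3/5)=-3.3333
Confirm numerically:
  x=-2.294: |R|=0.57253 <1
  x=-2.269: |R|=0.56074 <1
  x=-2.252: |R|=0.55268 <1
  x=-1.597: |R|=0.21040 <1
  x=-3.817: |R|=1.16457 >1
  x=-3.589: |R|=1.08930 >1
Stable set (-3.3333, 0).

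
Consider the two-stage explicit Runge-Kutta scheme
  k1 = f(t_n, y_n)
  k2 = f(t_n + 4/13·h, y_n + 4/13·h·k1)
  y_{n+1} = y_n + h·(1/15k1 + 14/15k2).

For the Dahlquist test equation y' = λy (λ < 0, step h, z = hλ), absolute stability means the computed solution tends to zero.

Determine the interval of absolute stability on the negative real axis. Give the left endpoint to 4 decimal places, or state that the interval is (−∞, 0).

Set f=λy, z=hλ:
  k1=λy_n ⇒ h·k1=z·y_n;  k2=λ(1+4/13z)y_n ⇒ h·k2=z(1+4/13z)y_n
  y_{n+1}/y_n = 1 + 1/15z + 14/15z(1+4/13z) = 1 + z + 56/195z²
  R(z) = 1 + z + 56/195z².

Boundary: |R(x)|=1, x<0.
x=-0.82: |R|=0.3731
R=1: x+56/195x²=0 ⇒ x=−195/56=-3.4821; min R=1−1/(4·56/195)=0.1295>−1
Confirm numerically:
  x=-2.862: |R|=0.49030 <1
  x=-2.296: |R|=0.21790 <1
  x=-1.547: |R|=0.14028 <1
  x=-4.054: |R|=1.66577 >1
  x=-3.733: |R|=1.26893 >1
So |R|<1 on (-3.4821, 0).

(-3.4821, 0).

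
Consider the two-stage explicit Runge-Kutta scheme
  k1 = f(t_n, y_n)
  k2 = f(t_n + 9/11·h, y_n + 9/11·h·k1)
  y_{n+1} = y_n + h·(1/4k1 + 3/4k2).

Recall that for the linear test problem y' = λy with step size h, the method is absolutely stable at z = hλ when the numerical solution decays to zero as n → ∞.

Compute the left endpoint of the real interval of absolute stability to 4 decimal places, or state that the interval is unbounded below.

Set f=λy, z=hλ:
  k1=λy_n ⇒ h·k1=z·y_n;  k2=λ(1+9/11z)y_n ⇒ h·k2=z(1+9/11z)y_n
  y_{n+1}/y_n = 1 + 1/4z + 3/4z(1+9/11z) = 1 + z + 27/44z²
  so R(z) = 1 + z + 27/44z².

Boundary: |R(x)|=1, x<0.
x=-0.31: |R|=0.7490
R=1: x+27/44x²=0 ⇒ x=−44/27=-1.6296; min R=1−1/(4·27/44)=0.5926>−1
Confirm numerically:
  x=-1.444: |R|=0.83552 <1
  x=-1.351: |R|=0.76901 <1
  x=-0.914: |R|=0.59863 <1
  x=-0.809: |R|=0.59261 <1
  x=-2.061: |R|=1.54556 >1
  x=-1.728: |R|=1.10431 >1
So |R|<1 on (-1.6296, 0).

left endpoint -1.6296.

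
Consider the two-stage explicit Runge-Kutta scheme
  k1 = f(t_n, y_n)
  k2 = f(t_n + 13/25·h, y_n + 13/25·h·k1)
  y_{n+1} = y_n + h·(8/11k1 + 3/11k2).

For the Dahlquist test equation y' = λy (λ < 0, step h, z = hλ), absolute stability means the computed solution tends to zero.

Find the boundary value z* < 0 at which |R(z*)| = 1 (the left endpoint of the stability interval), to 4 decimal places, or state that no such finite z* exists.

Set f=λy, z=hλ:
  k1=λy_n ⇒ h·k1=z·y_n;  k2=λ(1+13/25z)y_n ⇒ h·k2=z(1+13/25z)y_n
  y_{n+1}/y_n = 1 + 8/11z + 3/11z(1+13/25z) = 1 + z + 39/275z²
  Hence R(z) = 1 + z + 39/275z².

Find x<0 with |R(x)|<1.
x=-0.68: |R|=0.3856
R=1: x+39/275x²=0 ⇒ x=−275/39=-7.0513; min R=1−1/(4·39/275)=-0.7628>−1
Confirm numerically:
  x=-7.028: |R|=0.97679 <1
  x=-6.245: |R|=0.28591 <1
  x=-3.427: |R|=0.76144 <1
  x=-7.385: |R|=1.34951 >1
  x=-7.209: |R|=1.16125 >1
  x=-7.152: |R|=1.10216 >1
Stable set (-7.0513, 0).

z* = -7.0513.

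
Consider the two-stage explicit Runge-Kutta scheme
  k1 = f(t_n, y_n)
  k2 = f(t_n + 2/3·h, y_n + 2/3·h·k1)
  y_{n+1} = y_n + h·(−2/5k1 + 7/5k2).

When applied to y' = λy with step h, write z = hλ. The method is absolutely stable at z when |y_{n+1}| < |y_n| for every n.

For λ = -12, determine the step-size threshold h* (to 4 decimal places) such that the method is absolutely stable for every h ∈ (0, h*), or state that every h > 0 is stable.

(-1.0714,0); λ=-12 ⇒ h* = (15/14)/12 = 0.0893.

On y'=λy, z=hλ:
  k1=λy_n ⇒ h·k1=z·y_n;  k2=λ(1+2/3z)y_n ⇒ h·k2=z(1+2/3z)y_n
  y_{n+1}/y_n = 1 − 2/5z + 7/5z(1+2/3z) = 1 + z + 14/15z²
  ⇒ R(z) = 1 + z + 14/15z².

Solve |R(x)|<1 on ℝ⁻.
x=-1.63: |R|=1.8498
R=1: x+14/15x²=0 ⇒ x=−15/14=-1.0714; min R=1−1/(4·14/15)=0.7321>−1
Confirm numerically:
  x=-0.755: |R|=0.77702 <1
  x=-0.710: |R|=0.76049 <1
  x=-0.448: |R|=0.73932 <1
  x=-1.634: |R|=1.85796 >1
  x=-1.470: |R|=1.54684 >1
Interval (-1.0714, 0).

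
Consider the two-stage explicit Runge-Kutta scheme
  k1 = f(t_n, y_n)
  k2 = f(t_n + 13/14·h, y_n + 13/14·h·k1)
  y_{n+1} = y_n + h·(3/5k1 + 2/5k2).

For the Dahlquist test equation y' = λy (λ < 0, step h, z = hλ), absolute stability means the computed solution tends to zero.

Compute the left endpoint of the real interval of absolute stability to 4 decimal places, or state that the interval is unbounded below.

With y'=λy (z=hλ):
  k1=λy_n ⇒ h·k1=z·y_n;  k2=λ(1+13/14z)y_n ⇒ h·k2=z(1+13/14z)y_n
  y_{n+1}/y_n = 1 + 3/5z + 2/5z(1+13/14z) = 1 + z + 13/35z²
  R(z) = 1 + z + 13/35z².

Find x<0 with |R(x)|<1.
x=-1.45: |R|=0.3309
R=1: x+13/35x²=0 ⇒ x=−35/13=-2.6923; min R=1−1/(4·13/35)=0.3269>−1
Confirm numerically:
  x=-1.655: |R|=0.36235 <1
  x=-1.387: |R|=0.32754 <1
  x=-1.107: |R|=0.34817 <1
  x=-3.040: |R|=1.39259 >1
  x=-2.719: |R|=1.02696 >1
Stable set (-2.6923, 0).

left endpoint -2.6923.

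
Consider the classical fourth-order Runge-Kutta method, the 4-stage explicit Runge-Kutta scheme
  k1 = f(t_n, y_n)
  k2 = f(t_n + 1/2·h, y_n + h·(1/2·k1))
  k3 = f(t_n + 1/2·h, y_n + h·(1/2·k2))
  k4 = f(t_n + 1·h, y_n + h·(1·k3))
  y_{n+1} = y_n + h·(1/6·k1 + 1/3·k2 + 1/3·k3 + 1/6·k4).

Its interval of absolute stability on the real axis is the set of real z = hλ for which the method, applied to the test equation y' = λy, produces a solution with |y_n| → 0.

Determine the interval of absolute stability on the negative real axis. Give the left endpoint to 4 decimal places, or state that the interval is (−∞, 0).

On y'=λy, z=hλ:
  order 4, 4-stage ⇒ R(z)=1+z+z^2/2+z^3/6+z^4/24
  (e.g. R(-0.6)=0.54940, |R|=0.54940)

Solve |R(x)|<1 on ℝ⁻.
x=-0.6: |R|=0.5494
|R(-2.42)|=0.5752 |R(-1.83)|=0.2903 |R(-1.37)|=0.2867
Bisect:
  x_lo=-3.3475 |R|=2.2354  x_hi=-0.0998 |R|=0.9050
  mid=-1.72361 |R|=0.27612 →hi
  mid=-2.53553 |R|=0.68427 →hi
  mid=-2.94149 |R|=1.26220 →lo
  mid=-2.73851 |R|=0.93173 →hi
  mid=-2.84000 |R|=1.08566 →lo
  mid=-2.78926 |R|=1.00599 →lo
  mid=-2.76388 |R|=0.96820 →hi
  mid=-2.77657 |R|=0.98693 →hi
  mid=-2.78291 |R|=0.99642 →hi
  mid=-2.78609 |R|=1.00119 →lo
  ...
  [-2.78549,-2.78529] ⇒ x*=-2.7853
Stable set (-2.7853, 0).

(-2.7853, 0).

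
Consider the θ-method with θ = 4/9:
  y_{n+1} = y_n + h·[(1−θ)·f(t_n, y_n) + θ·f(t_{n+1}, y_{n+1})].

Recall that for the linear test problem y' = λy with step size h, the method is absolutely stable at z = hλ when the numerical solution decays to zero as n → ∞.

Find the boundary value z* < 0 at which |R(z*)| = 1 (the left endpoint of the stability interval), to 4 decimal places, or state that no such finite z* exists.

Set f=λy, z=hλ:
  y_{n+1} = y_n + z·[5/9·y_n + 4/9·y_{n+1}] ⇒ (1 − 4/9z)y_{n+1} = (1 + 5/9z)y_n
  ⇒ R(z) = (1 + 5/9z)/(1 − 4/9z).

Find x<0 with |R(x)|<1.
x=-1.31: |R|=0.1721
R=−1: 1+5/9x = −1+4/9x ⇒ -1/9x=2 ⇒ x=2/(-1/9)=-18.0000
Confirm numerically:
  x=-17.752: |R|=0.99690 <1
  x=-12.598: |R|=0.90904 <1
  x=-10.586: |R|=0.85560 <1
  x=-18.484: |R|=1.00584 >1
  x=-18.299: |R|=1.00364 >1
Stable set (-18.0000, 0).

z* = -18.0000.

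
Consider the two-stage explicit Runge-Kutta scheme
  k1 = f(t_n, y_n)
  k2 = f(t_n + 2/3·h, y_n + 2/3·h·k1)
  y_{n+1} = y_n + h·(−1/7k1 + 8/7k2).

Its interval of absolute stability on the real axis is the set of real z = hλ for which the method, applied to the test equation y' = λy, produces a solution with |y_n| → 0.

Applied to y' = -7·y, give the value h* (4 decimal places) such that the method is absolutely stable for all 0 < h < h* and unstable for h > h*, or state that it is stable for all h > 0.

On y'=λy, z=hλ:
  k1=λy_n ⇒ h·k1=z·y_n;  k2=λ(1+2/3z)y_n ⇒ h·k2=z(1+2/3z)y_n
  y_{n+1}/y_n = 1 − 1/7z + 8/7z(1+2/3z) = 1 + z + 16/21z²
  ⇒ R(z) = 1 + z + 16/21z².

Solve |R(x)|<1 on ℝ⁻.
x=-1.23: |R|=0.9227
R=1: x+16/21x²=0 ⇒ x=−21/16=-1.3125; min R=1−1/(4·16/21)=0.6719>−1
Confirm numerically:
  x=-1.184: |R|=0.88408 <1
  x=-0.961: |R|=0.74264 <1
  x=-0.892: |R|=0.71422 <1
  x=-1.713: |R|=1.52271 >1
  x=-1.576: |R|=1.31640 >1
  x=-1.467: |R|=1.17269 >1
Interval (-1.3125, 0).

(-1.3125,0); λ=-7 ⇒ h* = (21/16)/7 = 0.1875.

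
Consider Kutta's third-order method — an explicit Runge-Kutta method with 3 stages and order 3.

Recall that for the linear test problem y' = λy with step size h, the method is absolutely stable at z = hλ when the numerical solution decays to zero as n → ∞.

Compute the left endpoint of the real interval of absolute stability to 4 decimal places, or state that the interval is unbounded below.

With y'=λy (z=hλ):
  order 3, 3-stage ⇒ R(z)=1+z+z^2/2+z^3/6
  (e.g. R(-1.25)=0.20573, |R|=0.20573)

Find x<0 with |R(x)|<1.
x=-1.25: |R|=0.2057
|R(-2.87)|=1.6915 |R(-1.71)|=0.0813 |R(-1.65)|=0.0374
Bisect:
  x_lo=-2.8484 |R|=1.6434  x_hi=-0.1267 |R|=0.8810
  mid=-1.48755 |R|=0.07024 →hi
  mid=-2.16797 |R|=0.51620 →hi
  mid=-2.50818 |R|=0.99251 →hi
  mid=-2.67828 |R|=1.29366 →lo
  mid=-2.59323 |R|=1.13732 →lo
  mid=-2.55071 |R|=1.06351 →lo
  mid=-2.52944 |R|=1.02767 →lo
  ...
  [-2.51283,-2.51267] ⇒ x*=-2.5127
Interval (-2.5127, 0).

z* = -2.5127.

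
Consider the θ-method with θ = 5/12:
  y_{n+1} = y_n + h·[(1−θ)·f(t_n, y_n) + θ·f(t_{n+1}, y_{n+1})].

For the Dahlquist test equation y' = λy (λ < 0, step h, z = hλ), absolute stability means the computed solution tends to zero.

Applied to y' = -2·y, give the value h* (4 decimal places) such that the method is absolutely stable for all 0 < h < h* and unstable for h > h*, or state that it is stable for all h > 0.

(-12.0000,0); λ=-2 ⇒ h* = (12)/2 = 6.0000.

With y'=λy (z=hλ):
  y_{n+1} = y_n + z·[7/12·y_n + 5/12·y_{n+1}] ⇒ (1 − 5/12z)y_{n+1} = (1 + 7/12z)y_n
  so R(z) = (1 + 7/12z)/(1 − 5/12z).

Solve |R(x)|<1 on ℝ⁻.
x=-0.71: |R|=0.4521
R=−1: 1+7/12x = −1+5/12x ⇒ -1/6x=2 ⇒ x=2/(-1/6)=-12.0000
Confirm numerically:
  x=-10.934: |R|=0.96802 <1
  x=-8.821: |R|=0.88668 <1
  x=-7.738: |R|=0.83184 <1
  x=-5.794: |R|=0.69705 <1
  x=-12.327: |R|=1.00888 >1
  x=-12.230: |R|=1.00629 >1
  x=-12.123: |R|=1.00339 >1
Interval (-12.0000, 0).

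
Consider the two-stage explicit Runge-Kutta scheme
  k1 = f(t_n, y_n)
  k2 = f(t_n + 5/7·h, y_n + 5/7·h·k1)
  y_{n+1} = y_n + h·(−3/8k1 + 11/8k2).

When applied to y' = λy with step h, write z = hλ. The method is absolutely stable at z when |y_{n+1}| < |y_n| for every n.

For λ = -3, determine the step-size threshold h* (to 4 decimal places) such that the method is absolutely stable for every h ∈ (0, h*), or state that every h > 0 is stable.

(-1.0182,0); λ=-3 ⇒ h* = (56/55)/3 = 0.3394.

With y'=λy (z=hλ):
  k1=λy_n ⇒ h·k1=z·y_n;  k2=λ(1+5/7z)y_n ⇒ h·k2=z(1+5/7z)y_n
  y_{n+1}/y_n = 1 − 3/8z + 11/8z(1+5/7z) = 1 + z + 55/56z²
  ⇒ R(z) = 1 + z + 55/56z².

Solve |R(x)|<1 on ℝ⁻.
x=-0.7: |R|=0.7812
R=1: x+55/56x²=0 ⇒ x=−56/55=-1.0182; min R=1−1/(4·55/56)=0.7455>−1
Confirm numerically:
  x=-0.585: |R|=0.75111 <1
  x=-0.502: |R|=0.74550 <1
  x=-0.422: |R|=0.75290 <1
  x=-1.590: |R|=1.89296 >1
  x=-1.385: |R|=1.49897 >1
Interval (-1.0182, 0).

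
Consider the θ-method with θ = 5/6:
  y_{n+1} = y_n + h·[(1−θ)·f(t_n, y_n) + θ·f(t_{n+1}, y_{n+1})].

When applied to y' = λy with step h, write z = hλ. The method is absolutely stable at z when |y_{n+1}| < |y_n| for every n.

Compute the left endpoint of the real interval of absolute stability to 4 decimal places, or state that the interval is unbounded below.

(−∞, 0) — no finite endpoint.

Test eqn y'=λy, z=hλ:
  y_{n+1} = y_n + z·[1/6·y_n + 5/6·y_{n+1}] ⇒ (1 − 5/6z)y_{n+1} = (1 + 1/6z)y_n
  R(z) = (1 + 1/6z)/(1 − 5/6z).

Solve |R(x)|<1 on ℝ⁻.
x=-0.66: |R|=0.5742
x=-2: |R|=0.2500
x=-10: |R|=0.0714
x=-100: |R|=0.1858
θ=5/6≥1/2 ⇒ |1+1/6x|<|1−5/6x| ∀x<0 ⇒ stable on all of ℝ⁻.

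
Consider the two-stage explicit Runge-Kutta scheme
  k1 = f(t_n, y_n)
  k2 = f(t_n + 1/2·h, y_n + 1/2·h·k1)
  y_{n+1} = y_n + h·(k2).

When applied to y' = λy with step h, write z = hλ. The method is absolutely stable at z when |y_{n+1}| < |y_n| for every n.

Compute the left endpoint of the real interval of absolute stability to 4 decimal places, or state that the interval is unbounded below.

left endpoint -2.0000.

Set f=λy, z=hλ:
  k1=λy_n ⇒ h·k1=z·y_n;  k2=λ(1+1/2z)y_n ⇒ h·k2=z(1+1/2z)y_n
  y_{n+1}/y_n = 1 + z(1+1/2z) = 1 + z + 1/2z²
  ⇒ R(z) = 1 + z + 1/2z².

Solve |R(x)|<1 on ℝ⁻.
x=-0.98: |R|=0.5002
R=1: x+1/2x²=0 ⇒ x=−2=-2.0000; min R=1−1/(4·1/2)=0.5000>−1
Confirm numerically:
  x=-1.792: |R|=0.81363 <1
  x=-1.773: |R|=0.79876 <1
  x=-1.161: |R|=0.51296 <1
  x=-2.396: |R|=1.47441 >1
  x=-2.231: |R|=1.25768 >1
  x=-2.033: |R|=1.03354 >1
So |R|<1 on (-2.0000, 0).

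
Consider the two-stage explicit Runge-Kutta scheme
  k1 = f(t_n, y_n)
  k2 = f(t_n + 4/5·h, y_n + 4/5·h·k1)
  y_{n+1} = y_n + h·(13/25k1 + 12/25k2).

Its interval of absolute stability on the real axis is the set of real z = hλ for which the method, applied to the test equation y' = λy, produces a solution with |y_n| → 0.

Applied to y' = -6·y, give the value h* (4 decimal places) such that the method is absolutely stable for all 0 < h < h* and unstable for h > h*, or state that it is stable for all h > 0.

(-2.6042,0); λ=-6 ⇒ h* = (125/48)/6 = 0.4340.

On y'=λy, z=hλ:
  k1=λy_n ⇒ h·k1=z·y_n;  k2=λ(1+4/5z)y_n ⇒ h·k2=z(1+4/5z)y_n
  y_{n+1}/y_n = 1 + 13/25z + 12/25z(1+4/5z) = 1 + z + 48/125z²
  Hence R(z) = 1 + z + 48/125z².

Boundary: |R(x)|=1, x<0.
x=-0.71: |R|=0.4836
R=1: x+48/125x²=0 ⇒ x=−125/48=-2.6042; min R=1−1/(4·48/125)=0.3490>−1
Confirm numerically:
  x=-2.194: |R|=0.65444 <1
  x=-1.904: |R|=0.48808 <1
  x=-1.596: |R|=0.38213 <1
  x=-1.265: |R|=0.34949 <1
  x=-2.908: |R|=1.33928 >1
  x=-2.812: |R|=1.22442 >1
  x=-2.770: |R|=1.17639 >1
Interval (-2.6042, 0).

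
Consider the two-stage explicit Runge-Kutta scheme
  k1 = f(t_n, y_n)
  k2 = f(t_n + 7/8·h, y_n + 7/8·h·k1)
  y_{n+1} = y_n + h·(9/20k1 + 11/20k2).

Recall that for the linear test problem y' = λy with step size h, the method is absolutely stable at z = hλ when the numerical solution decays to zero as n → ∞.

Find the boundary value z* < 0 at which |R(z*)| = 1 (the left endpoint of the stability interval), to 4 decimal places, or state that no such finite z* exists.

On y'=λy, z=hλ:
  k1=λy_n ⇒ h·k1=z·y_n;  k2=λ(1+7/8z)y_n ⇒ h·k2=z(1+7/8z)y_n
  y_{n+1}/y_n = 1 + 9/20z + 11/20z(1+7/8z) = 1 + z + 77/160z²
  ⇒ R(z) = 1 + z + 77/160z².

Find x<0 with |R(x)|<1.
x=-0.35: |R|=0.7090
R=1: x+77/160x²=0 ⇒ x=−160/77=-2.0779; min R=1−1/(4·77/160)=0.4805>−1
Confirm numerically:
  x=-2.055: |R|=0.97733 <1
  x=-1.432: |R|=0.55486 <1
  x=-1.144: |R|=0.48583 <1
  x=-1.015: |R|=0.48080 <1
  x=-2.447: |R|=1.43463 >1
  x=-2.387: |R|=1.35505 >1
  x=-2.315: |R|=1.26413 >1
Stable set (-2.0779, 0).

left endpoint -2.0779.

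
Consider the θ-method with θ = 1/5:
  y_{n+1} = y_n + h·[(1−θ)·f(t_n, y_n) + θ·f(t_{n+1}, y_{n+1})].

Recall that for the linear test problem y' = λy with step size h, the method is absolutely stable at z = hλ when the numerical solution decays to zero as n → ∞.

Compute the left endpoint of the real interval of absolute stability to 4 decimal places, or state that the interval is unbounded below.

z* = -3.3333.

On y'=λy, z=hλ:
  y_{n+1} = y_n + z·[4/5·y_n + 1/5·y_{n+1}] ⇒ (1 − 1/5z)y_{n+1} = (1 + 4/5z)y_n
  R(z) = (1 + 4/5z)/(1 − 1/5z).

Need |R(x)|<1, x<0.
x=-0.89: |R|=0.2445
R=−1: 1+4/5x = −1+1/5x ⇒ -3/5x=2 ⇒ x=2/(-3/5)=-3.3333
Confirm numerically:
  x=-3.295: |R|=0.98614 <1
  x=-2.795: |R|=0.79282 <1
  x=-2.235: |R|=0.54457 <1
  x=-3.592: |R|=1.09032 >1
  x=-3.360: |R|=1.00957 >1
Stable set (-3.3333, 0).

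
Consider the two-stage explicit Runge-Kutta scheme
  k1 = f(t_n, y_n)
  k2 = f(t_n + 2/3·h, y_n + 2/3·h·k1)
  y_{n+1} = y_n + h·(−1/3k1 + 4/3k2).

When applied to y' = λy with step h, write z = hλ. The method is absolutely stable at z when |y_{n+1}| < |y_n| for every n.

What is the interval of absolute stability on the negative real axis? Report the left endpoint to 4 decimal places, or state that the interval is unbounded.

On y'=λy, z=hλ:
  k1=λy_n ⇒ h·k1=z·y_n;  k2=λ(1+2/3z)y_n ⇒ h·k2=z(1+2/3z)y_n
  y_{n+1}/y_n = 1 − 1/3z + 4/3z(1+2/3z) = 1 + z + 8/9z²
  ⇒ R(z) = 1 + z + 8/9z².

Find x<0 with |R(x)|<1.
x=-1.69: |R|=1.8488
R=1: x+8/9x²=0 ⇒ x=−9/8=-1.1250; min R=1−1/(4·8/9)=0.7188>−1
Confirm numerically:
  x=-0.817: |R|=0.77632 <1
  x=-0.594: |R|=0.71963 <1
  x=-0.475: |R|=0.72556 <1
  x=-1.283: |R|=1.18019 >1
  x=-1.242: |R|=1.12917 >1
  x=-1.216: |R|=1.09836 >1
Interval (-1.1250, 0).

z∈(-1.1250,0).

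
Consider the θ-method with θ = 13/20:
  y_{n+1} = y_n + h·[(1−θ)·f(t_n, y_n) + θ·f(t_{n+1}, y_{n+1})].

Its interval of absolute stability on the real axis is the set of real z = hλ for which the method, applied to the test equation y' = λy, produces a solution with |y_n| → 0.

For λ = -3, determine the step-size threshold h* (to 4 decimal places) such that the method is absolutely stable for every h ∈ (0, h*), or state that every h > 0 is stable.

unbounded; (−∞, 0). Any h>0 works for λ=-3.

Set f=λy, z=hλ:
  y_{n+1} = y_n + z·[7/20·y_n + 13/20·y_{n+1}] ⇒ (1 − 13/20z)y_{n+1} = (1 + 7/20z)y_n
  so R(z) = (1 + 7/20z)/(1 − 13/20z).

Solve |R(x)|<1 on ℝ⁻.
x=-0.84: |R|=0.4567
x=-2: |R|=0.1304
x=-10: |R|=0.3333
x=-100: |R|=0.5152
θ=13/20≥1/2 ⇒ |1+7/20x|<|1−13/20x| ∀x<0 ⇒ stable on all of ℝ⁻.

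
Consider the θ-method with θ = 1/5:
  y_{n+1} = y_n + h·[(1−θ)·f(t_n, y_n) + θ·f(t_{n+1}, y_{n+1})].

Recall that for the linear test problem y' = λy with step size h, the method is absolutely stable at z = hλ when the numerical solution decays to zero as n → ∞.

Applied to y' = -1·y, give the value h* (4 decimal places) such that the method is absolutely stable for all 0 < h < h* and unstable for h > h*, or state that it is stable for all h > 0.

(-3.3333,0); λ=-1 ⇒ h* = (10/3)/1 = 3.3333.

With y'=λy (z=hλ):
  y_{n+1} = y_n + z·[4/5·y_n + 1/5·y_{n+1}] ⇒ (1 − 1/5z)y_{n+1} = (1 + 4/5z)y_n
  R(z) = (1 + 4/5z)/(1 − 1/5z).

Boundary: |R(x)|=1, x<0.
x=-0.3: |R|=0.7170
R=−1: 1+4/5x = −1+1/5x ⇒ -3/5x=2 ⇒ x=2/(-3/5)=-3.3333
Confirm numerically:
  x=-3.180: |R|=0.94377 <1
  x=-2.909: |R|=0.83904 <1
  x=-2.274: |R|=0.56310 <1
  x=-1.735: |R|=0.28805 <1
  x=-3.931: |R|=1.20076 >1
  x=-3.784: |R|=1.15392 >1
  x=-3.615: |R|=1.09808 >1
Interval (-3.3333, 0).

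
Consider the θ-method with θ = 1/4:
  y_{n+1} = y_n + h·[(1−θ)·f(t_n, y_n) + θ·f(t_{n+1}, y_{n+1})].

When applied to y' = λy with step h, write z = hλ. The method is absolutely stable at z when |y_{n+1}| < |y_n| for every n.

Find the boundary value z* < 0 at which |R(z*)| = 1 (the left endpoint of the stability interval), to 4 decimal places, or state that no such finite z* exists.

With y'=λy (z=hλ):
  y_{n+1} = y_n + z·[3/4·y_n + 1/4·y_{n+1}] ⇒ (1 − 1/4z)y_{n+1} = (1 + 3/4z)y_n
  ⇒ R(z) = (1 + 3/4z)/(1 − 1/4z).

Need |R(x)|<1, x<0.
x=-0.98: |R|=0.2129
R=−1: 1+3/4x = −1+1/4x ⇒ -1/2x=2 ⇒ x=2/(-1/2)=-4.0000
Confirm numerically:
  x=-3.665: |R|=0.91259 <1
  x=-3.220: |R|=0.78393 <1
  x=-1.681: |R|=0.18359 <1
  x=-4.483: |R|=1.11387 >1
  x=-4.040: |R|=1.00995 >1
Interval (-4.0000, 0).

left endpoint -4.0000.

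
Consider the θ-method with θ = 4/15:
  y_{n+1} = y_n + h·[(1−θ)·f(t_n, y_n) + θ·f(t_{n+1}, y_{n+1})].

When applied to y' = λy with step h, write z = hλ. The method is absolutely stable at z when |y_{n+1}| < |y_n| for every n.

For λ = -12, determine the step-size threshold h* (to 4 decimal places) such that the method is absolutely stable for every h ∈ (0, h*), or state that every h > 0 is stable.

Set f=λy, z=hλ:
  y_{n+1} = y_n + z·[11/15·y_n + 4/15·y_{n+1}] ⇒ (1 − 4/15z)y_{n+1} = (1 + 11/15z)y_n
  Hence R(z) = (1 + 11/15z)/(1 − 4/15z).

Boundary: |R(x)|=1, x<0.
x=-0.62: |R|=0.4680
R=−1: 1+11/15x = −1+4/15x ⇒ -7/15x=2 ⇒ x=2/(-7/15)=-4.2857
Confirm numerically:
  x=-2.817: |R|=0.60861 <1
  x=-2.802: |R|=0.60371 <1
  x=-2.351: |R|=0.44505 <1
  x=-4.756: |R|=1.09676 >1
  x=-4.373: |R|=1.01880 >1
  x=-4.346: |R|=1.01303 >1
So |R|<1 on (-4.2857, 0).

(-4.2857,0); λ=-12 ⇒ h* = (30/7)/12 = 0.3571.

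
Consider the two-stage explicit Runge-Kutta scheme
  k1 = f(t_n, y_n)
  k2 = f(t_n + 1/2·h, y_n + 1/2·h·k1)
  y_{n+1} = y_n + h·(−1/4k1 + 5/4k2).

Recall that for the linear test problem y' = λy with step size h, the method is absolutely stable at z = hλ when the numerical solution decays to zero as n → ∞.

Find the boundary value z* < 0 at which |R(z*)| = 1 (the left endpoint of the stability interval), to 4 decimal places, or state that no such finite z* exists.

Test eqn y'=λy, z=hλ:
  k1=λy_n ⇒ h·k1=z·y_n;  k2=λ(1+1/2z)y_n ⇒ h·k2=z(1+1/2z)y_n
  y_{n+1}/y_n = 1 − 1/4z + 5/4z(1+1/2z) = 1 + z + 5/8z²
  so R(z) = 1 + z + 5/8z².

Boundary: |R(x)|=1, x<0.
x=-1.69: |R|=1.0951
R=1: x+5/8x²=0 ⇒ x=−8/5=-1.6000; min R=1−1/(4·5/8)=0.6000>−1
Confirm numerically:
  x=-1.467: |R|=0.87806 <1
  x=-1.421: |R|=0.84103 <1
  x=-1.208: |R|=0.70404 <1
  x=-2.190: |R|=1.80756 >1
  x=-1.853: |R|=1.29301 >1
Stable set (-1.6000, 0).

left endpoint -1.6000.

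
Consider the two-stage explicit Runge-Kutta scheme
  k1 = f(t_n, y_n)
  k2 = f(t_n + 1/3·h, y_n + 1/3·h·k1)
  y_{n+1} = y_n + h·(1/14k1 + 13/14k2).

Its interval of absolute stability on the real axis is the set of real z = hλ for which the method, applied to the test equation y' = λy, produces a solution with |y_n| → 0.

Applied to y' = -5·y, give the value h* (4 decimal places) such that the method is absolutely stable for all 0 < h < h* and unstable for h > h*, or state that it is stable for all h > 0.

(-3.2308,0); λ=-5 ⇒ h* = (42/13)/5 = 0.6462.

Set f=λy, z=hλ:
  k1=λy_n ⇒ h·k1=z·y_n;  k2=λ(1+1/3z)y_n ⇒ h·k2=z(1+1/3z)y_n
  y_{n+1}/y_n = 1 + 1/14z + 13/14z(1+1/3z) = 1 + z + 13/42z²
  so R(z) = 1 + z + 13/42z².

Boundary: |R(x)|=1, x<0.
x=-1.47: |R|=0.1989
R=1: x+13/42x²=0 ⇒ x=−42/13=-3.2308; min R=1−1/(4·13/42)=0.1923>−1
Confirm numerically:
  x=-3.172: |R|=0.94230 <1
  x=-2.369: |R|=0.36810 <1
  x=-2.327: |R|=0.34905 <1
  x=-2.160: |R|=0.28411 <1
  x=-3.801: |R|=1.67088 >1
  x=-3.685: |R|=1.51809 >1
  x=-3.489: |R|=1.27887 >1
Interval (-3.2308, 0).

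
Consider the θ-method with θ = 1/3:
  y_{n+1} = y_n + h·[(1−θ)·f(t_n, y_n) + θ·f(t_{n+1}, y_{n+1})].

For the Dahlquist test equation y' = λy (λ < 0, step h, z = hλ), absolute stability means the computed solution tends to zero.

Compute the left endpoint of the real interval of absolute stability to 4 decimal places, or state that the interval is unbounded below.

On y'=λy, z=hλ:
  y_{n+1} = y_n + z·[2/3·y_n + 1/3·y_{n+1}] ⇒ (1 − 1/3z)y_{n+1} = (1 + 2/3z)y_n
  Hence R(z) = (1 + 2/3z)/(1 − 1/3z).

Solve |R(x)|<1 on ℝ⁻.
x=-0.77: |R|=0.3873
R=−1: 1+2/3x = −1+1/3x ⇒ -1/3x=2 ⇒ x=2/(-1/3)=-6.0000
Confirm numerically:
  x=-4.196: |R|=0.74931 <1
  x=-4.041: |R|=0.72177 <1
  x=-3.018: |R|=0.50449 <1
  x=-6.597: |R|=1.06221 >1
  x=-6.478: |R|=1.05043 >1
  x=-6.354: |R|=1.03784 >1
Stable set (-6.0000, 0).

left endpoint -6.0000.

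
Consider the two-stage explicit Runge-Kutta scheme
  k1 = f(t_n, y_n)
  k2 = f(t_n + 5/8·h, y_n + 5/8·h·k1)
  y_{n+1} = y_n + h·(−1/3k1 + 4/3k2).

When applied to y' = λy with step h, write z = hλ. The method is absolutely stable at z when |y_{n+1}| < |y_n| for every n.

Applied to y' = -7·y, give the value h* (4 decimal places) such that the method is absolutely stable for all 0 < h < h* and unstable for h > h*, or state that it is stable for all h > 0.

With y'=λy (z=hλ):
  k1=λy_n ⇒ h·k1=z·y_n;  k2=λ(1+5/8z)y_n ⇒ h·k2=z(1+5/8z)y_n
  y_{n+1}/y_n = 1 − 1/3z + 4/3z(1+5/8z) = 1 + z + 5/6z²
  so R(z) = 1 + z + 5/6z².

Need |R(x)|<1, x<0.
x=-1.53: |R|=1.4208
R=1: x+5/6x²=0 ⇒ x=−6/5=-1.2000; min R=1−1/(4·5/6)=0.7000>−1
Confirm numerically:
  x=-1.152: |R|=0.95392 <1
  x=-1.002: |R|=0.83467 <1
  x=-0.480: |R|=0.71200 <1
  x=-1.522: |R|=1.40840 >1
  x=-1.392: |R|=1.22272 >1
Stable set (-1.2000, 0).

(-1.2000,0); λ=-7 ⇒ h* = (6/5)/7 = 0.1714.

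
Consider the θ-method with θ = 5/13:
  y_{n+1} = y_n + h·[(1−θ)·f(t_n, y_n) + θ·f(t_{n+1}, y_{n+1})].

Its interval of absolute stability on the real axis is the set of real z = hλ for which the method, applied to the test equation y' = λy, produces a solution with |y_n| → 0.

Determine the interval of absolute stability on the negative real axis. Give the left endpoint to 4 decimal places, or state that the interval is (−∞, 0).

With y'=λy (z=hλ):
  y_{n+1} = y_n + z·[8/13·y_n + 5/13·y_{n+1}] ⇒ (1 − 5/13z)y_{n+1} = (1 + 8/13z)y_n
  R(z) = (1 + 8/13z)/(1 − 5/13z).

Boundary: |R(x)|=1, x<0.
x=-1.63: |R|=0.0019
R=−1: 1+8/13x = −1+5/13x ⇒ -3/13x=2 ⇒ x=2/(-3/13)=-8.6667
Confirm numerically:
  x=-8.046: |R|=0.96502 <1
  x=-7.487: |R|=0.92983 <1
  x=-5.430: |R|=0.75816 <1
  x=-9.119: |R|=1.02316 >1
  x=-8.976: |R|=1.01603 >1
Stable set (-8.6667, 0).

(-8.6667, 0).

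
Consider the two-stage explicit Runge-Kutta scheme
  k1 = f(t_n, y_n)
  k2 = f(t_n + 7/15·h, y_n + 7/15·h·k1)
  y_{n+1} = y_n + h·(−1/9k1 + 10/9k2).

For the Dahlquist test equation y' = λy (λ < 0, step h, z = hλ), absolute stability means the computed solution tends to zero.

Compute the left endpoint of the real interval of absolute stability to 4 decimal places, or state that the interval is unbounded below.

Test eqn y'=λy, z=hλ:
  k1=λy_n ⇒ h·k1=z·y_n;  k2=λ(1+7/15z)y_n ⇒ h·k2=z(1+7/15z)y_n
  y_{n+1}/y_n = 1 − 1/9z + 10/9z(1+7/15z) = 1 + z + 14/27z²
  so R(z) = 1 + z + 14/27z².

Need |R(x)|<1, x<0.
x=-0.77: |R|=0.5374
R=1: x+14/27x²=0 ⇒ x=−27/14=-1.9286; min R=1−1/(4·14/27)=0.5179>−1
Confirm numerically:
  x=-1.670: |R|=0.77610 <1
  x=-1.242: |R|=0.55785 <1
  x=-1.189: |R|=0.54404 <1
  x=-2.398: |R|=1.58369 >1
  x=-2.189: |R|=1.29560 >1
  x=-2.136: |R|=1.22974 >1
Interval (-1.9286, 0).

z* = -1.9286.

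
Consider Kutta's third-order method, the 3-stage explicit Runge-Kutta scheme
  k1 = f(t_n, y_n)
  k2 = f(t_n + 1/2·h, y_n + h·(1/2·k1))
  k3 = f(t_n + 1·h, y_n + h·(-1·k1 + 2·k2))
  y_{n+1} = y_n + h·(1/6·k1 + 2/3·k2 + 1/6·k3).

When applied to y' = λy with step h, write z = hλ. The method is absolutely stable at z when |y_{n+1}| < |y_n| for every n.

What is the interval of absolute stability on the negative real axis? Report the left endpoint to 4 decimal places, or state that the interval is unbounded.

On y'=λy, z=hλ:
  order 3, 3-stage ⇒ R(z)=1+z+z^2/2+z^3/6
  (e.g. R(-1.69)=-0.06642, |R|=0.06642)

Boundary: |R(x)|=1, x<0.
x=-1.69: |R|=0.0664
|R(-2.81)|=1.5600 |R(-2.15)|=0.4951 |R(-1.73)|=0.0965
Bisect:
  x_lo=-3.0495 |R|=2.1263  x_hi=-0.2923 |R|=0.7463
  mid=-1.67090 |R|=0.05245 →hi
  mid=-2.36022 |R|=0.76622 →hi
  mid=-2.70487 |R|=1.34500 →lo
  mid=-2.53255 |R|=1.03285 →lo
  mid=-2.44638 |R|=0.89417 →hi
  mid=-2.48946 |R|=0.96213 →hi
  mid=-2.51100 |R|=0.99714 →hi
  mid=-2.52177 |R|=1.01491 →lo
  mid=-2.51639 |R|=1.00600 →lo
  ...
  [-2.51286,-2.51269] ⇒ x*=-2.5127
Stable set (-2.5127, 0).

z∈(-2.5127,0).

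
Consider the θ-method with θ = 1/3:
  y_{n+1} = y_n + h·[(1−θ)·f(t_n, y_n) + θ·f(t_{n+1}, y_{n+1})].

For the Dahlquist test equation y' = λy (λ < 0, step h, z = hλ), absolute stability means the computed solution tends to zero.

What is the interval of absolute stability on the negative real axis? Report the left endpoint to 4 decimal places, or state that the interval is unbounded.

(-6.0000, 0).

With y'=λy (z=hλ):
  y_{n+1} = y_n + z·[2/3·y_n + 1/3·y_{n+1}] ⇒ (1 − 1/3z)y_{n+1} = (1 + 2/3z)y_n
  ⇒ R(z) = (1 + 2/3z)/(1 − 1/3z).

Find x<0 with |R(x)|<1.
x=-1.58: |R|=0.0349
R=−1: 1+2/3x = −1+1/3x ⇒ -1/3x=2 ⇒ x=2/(-1/3)=-6.0000
Confirm numerically:
  x=-5.554: |R|=0.94786 <1
  x=-4.537: |R|=0.80589 <1
  x=-2.681: |R|=0.41577 <1
  x=-6.489: |R|=1.05153 >1
  x=-6.143: |R|=1.01564 >1
  x=-6.068: |R|=1.00750 >1
Interval (-6.0000, 0).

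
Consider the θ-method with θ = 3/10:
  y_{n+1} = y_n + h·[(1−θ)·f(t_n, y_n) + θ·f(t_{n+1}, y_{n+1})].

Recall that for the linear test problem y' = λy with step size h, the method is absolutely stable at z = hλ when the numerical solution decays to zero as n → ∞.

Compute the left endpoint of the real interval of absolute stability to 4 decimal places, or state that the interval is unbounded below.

Set f=λy, z=hλ:
  y_{n+1} = y_n + z·[7/10·y_n + 3/10·y_{n+1}] ⇒ (1 − 3/10z)y_{n+1} = (1 + 7/10z)y_n
  ⇒ R(z) = (1 + 7/10z)/(1 − 3/10z).

Solve |R(x)|<1 on ℝ⁻.
x=-0.99: |R|=0.2367
R=−1: 1+7/10x = −1+3/10x ⇒ -2/5x=2 ⇒ x=2/(-2/5)=-5.0000
Confirm numerically:
  x=-3.240: |R|=0.64300 <1
  x=-2.302: |R|=0.36165 <1
  x=-2.259: |R|=0.34649 <1
  x=-5.583: |R|=1.08718 >1
  x=-5.033: |R|=1.00526 >1
So |R|<1 on (-5.0000, 0).

z* = -5.0000.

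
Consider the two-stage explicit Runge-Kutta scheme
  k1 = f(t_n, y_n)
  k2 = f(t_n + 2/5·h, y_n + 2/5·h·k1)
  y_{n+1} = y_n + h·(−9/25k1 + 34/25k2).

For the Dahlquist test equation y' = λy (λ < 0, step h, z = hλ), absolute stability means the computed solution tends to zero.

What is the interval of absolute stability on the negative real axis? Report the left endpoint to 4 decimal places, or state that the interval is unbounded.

Set f=λy, z=hλ:
  k1=λy_n ⇒ h·k1=z·y_n;  k2=λ(1+2/5z)y_n ⇒ h·k2=z(1+2/5z)y_n
  y_{n+1}/y_n = 1 − 9/25z + 34/25z(1+2/5z) = 1 + z + 68/125z²
  so R(z) = 1 + z + 68/125z².

Need |R(x)|<1, x<0.
x=-0.68: |R|=0.5715
R=1: x+68/125x²=0 ⇒ x=−125/68=-1.8382; min R=1−1/(4·68/125)=0.5404>−1
Confirm numerically:
  x=-1.577: |R|=0.77589 <1
  x=-1.231: |R|=0.59336 <1
  x=-1.119: |R|=0.56218 <1
  x=-0.741: |R|=0.55770 <1
  x=-2.377: |R|=1.69667 >1
  x=-1.986: |R|=1.15964 >1
So |R|<1 on (-1.8382, 0).

z∈(-1.8382,0).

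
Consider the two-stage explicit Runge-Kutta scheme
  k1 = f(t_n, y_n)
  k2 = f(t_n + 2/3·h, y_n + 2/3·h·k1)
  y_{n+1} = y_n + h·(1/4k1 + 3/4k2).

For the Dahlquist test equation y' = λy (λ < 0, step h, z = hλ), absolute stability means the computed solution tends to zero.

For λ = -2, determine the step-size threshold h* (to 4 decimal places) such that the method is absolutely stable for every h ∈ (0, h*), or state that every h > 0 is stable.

Test eqn y'=λy, z=hλ:
  k1=λy_n ⇒ h·k1=z·y_n;  k2=λ(1+2/3z)y_n ⇒ h·k2=z(1+2/3z)y_n
  y_{n+1}/y_n = 1 + 1/4z + 3/4z(1+2/3z) = 1 + z + 1/2z²
  R(z) = 1 + z + 1/2z².

Solve |R(x)|<1 on ℝ⁻.
x=-0.5: |R|=0.6250
R=1: x+1/2x²=0 ⇒ x=−2=-2.0000; min R=1−1/(4·1/2)=0.5000>−1
Confirm numerically:
  x=-1.634: |R|=0.70098 <1
  x=-1.351: |R|=0.56160 <1
  x=-1.296: |R|=0.54381 <1
  x=-1.245: |R|=0.53001 <1
  x=-2.318: |R|=1.36856 >1
  x=-2.060: |R|=1.06180 >1
So |R|<1 on (-2.0000, 0).

(-2.0000,0); λ=-2 ⇒ h* = (2)/2 = 1.0000.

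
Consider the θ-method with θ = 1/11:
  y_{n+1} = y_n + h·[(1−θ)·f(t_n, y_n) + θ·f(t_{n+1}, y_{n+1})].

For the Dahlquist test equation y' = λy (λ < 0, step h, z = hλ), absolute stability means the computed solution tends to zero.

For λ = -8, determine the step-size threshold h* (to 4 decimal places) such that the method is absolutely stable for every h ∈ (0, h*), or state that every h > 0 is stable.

(-2.4444,0); λ=-8 ⇒ h* = (22/9)/8 = 0.3056.

Test eqn y'=λy, z=hλ:
  y_{n+1} = y_n + z·[10/11·y_n + 1/11·y_{n+1}] ⇒ (1 − 1/11z)y_{n+1} = (1 + 10/11z)y_n
  so R(z) = (1 + 10/11z)/(1 − 1/11z).

Solve |R(x)|<1 on ℝ⁻.
x=-1.37: |R|=0.2183
R=−1: 1+10/11x = −1+1/11x ⇒ -9/11x=2 ⇒ x=2/(-9/11)=-2.4444
Confirm numerically:
  x=-2.129: |R|=0.78376 <1
  x=-1.570: |R|=0.37391 <1
  x=-1.505: |R|=0.32387 <1
  x=-1.371: |R|=0.21906 <1
  x=-2.889: |R|=1.28807 >1
  x=-2.710: |R|=1.17433 >1
  x=-2.619: |R|=1.11535 >1
So |R|<1 on (-2.4444, 0).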